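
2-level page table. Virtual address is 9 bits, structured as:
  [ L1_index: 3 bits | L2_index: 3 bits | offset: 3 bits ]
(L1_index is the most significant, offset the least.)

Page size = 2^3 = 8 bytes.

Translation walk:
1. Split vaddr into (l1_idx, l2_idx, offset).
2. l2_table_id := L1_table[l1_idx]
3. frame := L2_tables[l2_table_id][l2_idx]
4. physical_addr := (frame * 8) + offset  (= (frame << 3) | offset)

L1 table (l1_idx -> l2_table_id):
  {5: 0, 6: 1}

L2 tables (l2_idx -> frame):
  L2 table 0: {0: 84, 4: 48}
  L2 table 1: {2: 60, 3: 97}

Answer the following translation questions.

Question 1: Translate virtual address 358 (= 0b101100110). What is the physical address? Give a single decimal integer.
Answer: 390

Derivation:
vaddr = 358 = 0b101100110
Split: l1_idx=5, l2_idx=4, offset=6
L1[5] = 0
L2[0][4] = 48
paddr = 48 * 8 + 6 = 390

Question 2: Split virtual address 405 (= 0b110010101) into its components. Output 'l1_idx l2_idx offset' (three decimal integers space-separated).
Answer: 6 2 5

Derivation:
vaddr = 405 = 0b110010101
  top 3 bits -> l1_idx = 6
  next 3 bits -> l2_idx = 2
  bottom 3 bits -> offset = 5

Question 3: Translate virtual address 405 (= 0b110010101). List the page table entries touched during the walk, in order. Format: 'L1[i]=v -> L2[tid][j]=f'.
vaddr = 405 = 0b110010101
Split: l1_idx=6, l2_idx=2, offset=5

Answer: L1[6]=1 -> L2[1][2]=60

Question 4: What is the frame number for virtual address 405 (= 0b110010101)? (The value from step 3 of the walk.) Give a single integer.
vaddr = 405: l1_idx=6, l2_idx=2
L1[6] = 1; L2[1][2] = 60

Answer: 60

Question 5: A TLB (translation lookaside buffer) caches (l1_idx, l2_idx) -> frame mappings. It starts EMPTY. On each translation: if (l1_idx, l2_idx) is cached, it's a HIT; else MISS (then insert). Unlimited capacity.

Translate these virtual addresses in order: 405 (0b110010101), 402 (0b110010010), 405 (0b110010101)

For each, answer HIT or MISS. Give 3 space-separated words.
vaddr=405: (6,2) not in TLB -> MISS, insert
vaddr=402: (6,2) in TLB -> HIT
vaddr=405: (6,2) in TLB -> HIT

Answer: MISS HIT HIT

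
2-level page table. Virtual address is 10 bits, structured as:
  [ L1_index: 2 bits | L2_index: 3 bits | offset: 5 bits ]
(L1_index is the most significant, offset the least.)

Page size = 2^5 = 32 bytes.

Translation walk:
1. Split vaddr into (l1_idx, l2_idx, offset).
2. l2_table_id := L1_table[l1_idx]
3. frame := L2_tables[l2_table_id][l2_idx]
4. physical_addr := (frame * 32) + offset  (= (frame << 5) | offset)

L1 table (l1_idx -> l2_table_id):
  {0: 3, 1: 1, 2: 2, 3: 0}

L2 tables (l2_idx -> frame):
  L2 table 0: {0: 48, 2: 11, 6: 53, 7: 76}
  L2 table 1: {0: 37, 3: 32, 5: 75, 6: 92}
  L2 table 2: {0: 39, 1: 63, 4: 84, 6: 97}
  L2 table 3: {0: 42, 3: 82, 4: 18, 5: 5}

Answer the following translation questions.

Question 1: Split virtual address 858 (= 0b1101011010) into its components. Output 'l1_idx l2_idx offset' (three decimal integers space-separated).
vaddr = 858 = 0b1101011010
  top 2 bits -> l1_idx = 3
  next 3 bits -> l2_idx = 2
  bottom 5 bits -> offset = 26

Answer: 3 2 26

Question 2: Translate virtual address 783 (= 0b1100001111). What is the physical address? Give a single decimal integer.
Answer: 1551

Derivation:
vaddr = 783 = 0b1100001111
Split: l1_idx=3, l2_idx=0, offset=15
L1[3] = 0
L2[0][0] = 48
paddr = 48 * 32 + 15 = 1551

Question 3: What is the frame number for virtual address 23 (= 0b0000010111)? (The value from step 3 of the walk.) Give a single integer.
Answer: 42

Derivation:
vaddr = 23: l1_idx=0, l2_idx=0
L1[0] = 3; L2[3][0] = 42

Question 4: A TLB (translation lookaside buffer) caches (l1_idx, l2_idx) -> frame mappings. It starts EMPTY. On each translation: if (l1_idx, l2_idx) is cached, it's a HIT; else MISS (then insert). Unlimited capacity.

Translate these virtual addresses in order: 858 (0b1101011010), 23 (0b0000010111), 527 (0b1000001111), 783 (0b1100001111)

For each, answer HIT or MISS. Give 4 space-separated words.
Answer: MISS MISS MISS MISS

Derivation:
vaddr=858: (3,2) not in TLB -> MISS, insert
vaddr=23: (0,0) not in TLB -> MISS, insert
vaddr=527: (2,0) not in TLB -> MISS, insert
vaddr=783: (3,0) not in TLB -> MISS, insert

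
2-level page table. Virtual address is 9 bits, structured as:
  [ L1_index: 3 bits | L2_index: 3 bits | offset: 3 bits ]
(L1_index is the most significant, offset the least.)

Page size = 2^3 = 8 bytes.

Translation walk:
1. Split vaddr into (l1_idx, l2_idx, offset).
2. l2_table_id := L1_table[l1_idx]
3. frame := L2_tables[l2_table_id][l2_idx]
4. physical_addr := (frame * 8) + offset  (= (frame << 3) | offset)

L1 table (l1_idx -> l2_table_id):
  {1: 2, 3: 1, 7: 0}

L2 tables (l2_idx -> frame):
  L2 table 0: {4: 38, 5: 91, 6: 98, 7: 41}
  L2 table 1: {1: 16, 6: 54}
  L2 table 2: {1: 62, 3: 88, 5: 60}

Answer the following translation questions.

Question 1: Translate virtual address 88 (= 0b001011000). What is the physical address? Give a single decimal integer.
vaddr = 88 = 0b001011000
Split: l1_idx=1, l2_idx=3, offset=0
L1[1] = 2
L2[2][3] = 88
paddr = 88 * 8 + 0 = 704

Answer: 704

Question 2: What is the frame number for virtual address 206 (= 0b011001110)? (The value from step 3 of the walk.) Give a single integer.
Answer: 16

Derivation:
vaddr = 206: l1_idx=3, l2_idx=1
L1[3] = 1; L2[1][1] = 16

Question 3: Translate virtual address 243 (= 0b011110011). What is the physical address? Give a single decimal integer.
Answer: 435

Derivation:
vaddr = 243 = 0b011110011
Split: l1_idx=3, l2_idx=6, offset=3
L1[3] = 1
L2[1][6] = 54
paddr = 54 * 8 + 3 = 435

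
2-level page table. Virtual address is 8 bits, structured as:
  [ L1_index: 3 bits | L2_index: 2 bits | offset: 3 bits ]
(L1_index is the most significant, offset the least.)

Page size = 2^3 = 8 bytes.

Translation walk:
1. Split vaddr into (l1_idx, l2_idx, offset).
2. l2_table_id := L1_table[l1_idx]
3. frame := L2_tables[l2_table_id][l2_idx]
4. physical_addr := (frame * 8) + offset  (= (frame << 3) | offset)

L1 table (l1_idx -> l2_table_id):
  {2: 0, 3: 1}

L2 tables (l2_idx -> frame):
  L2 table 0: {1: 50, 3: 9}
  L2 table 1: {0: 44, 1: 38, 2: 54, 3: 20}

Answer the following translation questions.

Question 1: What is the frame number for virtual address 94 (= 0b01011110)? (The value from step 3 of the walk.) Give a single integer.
vaddr = 94: l1_idx=2, l2_idx=3
L1[2] = 0; L2[0][3] = 9

Answer: 9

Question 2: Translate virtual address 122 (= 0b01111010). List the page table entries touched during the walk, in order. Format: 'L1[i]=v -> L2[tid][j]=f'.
vaddr = 122 = 0b01111010
Split: l1_idx=3, l2_idx=3, offset=2

Answer: L1[3]=1 -> L2[1][3]=20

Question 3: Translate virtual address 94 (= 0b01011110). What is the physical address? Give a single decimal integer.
vaddr = 94 = 0b01011110
Split: l1_idx=2, l2_idx=3, offset=6
L1[2] = 0
L2[0][3] = 9
paddr = 9 * 8 + 6 = 78

Answer: 78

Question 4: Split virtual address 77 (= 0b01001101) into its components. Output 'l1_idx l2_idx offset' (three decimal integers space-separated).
vaddr = 77 = 0b01001101
  top 3 bits -> l1_idx = 2
  next 2 bits -> l2_idx = 1
  bottom 3 bits -> offset = 5

Answer: 2 1 5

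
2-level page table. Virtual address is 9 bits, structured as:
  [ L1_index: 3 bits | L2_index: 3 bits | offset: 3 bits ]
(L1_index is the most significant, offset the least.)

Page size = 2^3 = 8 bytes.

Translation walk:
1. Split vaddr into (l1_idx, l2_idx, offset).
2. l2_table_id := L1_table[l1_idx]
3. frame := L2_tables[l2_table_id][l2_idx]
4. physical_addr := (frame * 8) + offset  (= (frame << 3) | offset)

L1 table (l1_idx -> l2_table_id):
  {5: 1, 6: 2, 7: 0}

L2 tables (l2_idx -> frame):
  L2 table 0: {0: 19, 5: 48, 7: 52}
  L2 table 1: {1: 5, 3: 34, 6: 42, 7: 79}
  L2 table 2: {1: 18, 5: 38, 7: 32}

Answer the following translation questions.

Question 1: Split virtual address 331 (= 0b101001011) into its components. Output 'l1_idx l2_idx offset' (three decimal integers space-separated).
Answer: 5 1 3

Derivation:
vaddr = 331 = 0b101001011
  top 3 bits -> l1_idx = 5
  next 3 bits -> l2_idx = 1
  bottom 3 bits -> offset = 3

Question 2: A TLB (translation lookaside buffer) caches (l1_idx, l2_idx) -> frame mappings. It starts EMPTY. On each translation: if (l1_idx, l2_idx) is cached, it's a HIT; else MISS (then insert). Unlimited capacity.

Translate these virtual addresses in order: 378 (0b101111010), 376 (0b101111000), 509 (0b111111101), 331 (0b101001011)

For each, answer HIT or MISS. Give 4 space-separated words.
vaddr=378: (5,7) not in TLB -> MISS, insert
vaddr=376: (5,7) in TLB -> HIT
vaddr=509: (7,7) not in TLB -> MISS, insert
vaddr=331: (5,1) not in TLB -> MISS, insert

Answer: MISS HIT MISS MISS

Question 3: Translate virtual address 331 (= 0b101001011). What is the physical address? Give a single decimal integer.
vaddr = 331 = 0b101001011
Split: l1_idx=5, l2_idx=1, offset=3
L1[5] = 1
L2[1][1] = 5
paddr = 5 * 8 + 3 = 43

Answer: 43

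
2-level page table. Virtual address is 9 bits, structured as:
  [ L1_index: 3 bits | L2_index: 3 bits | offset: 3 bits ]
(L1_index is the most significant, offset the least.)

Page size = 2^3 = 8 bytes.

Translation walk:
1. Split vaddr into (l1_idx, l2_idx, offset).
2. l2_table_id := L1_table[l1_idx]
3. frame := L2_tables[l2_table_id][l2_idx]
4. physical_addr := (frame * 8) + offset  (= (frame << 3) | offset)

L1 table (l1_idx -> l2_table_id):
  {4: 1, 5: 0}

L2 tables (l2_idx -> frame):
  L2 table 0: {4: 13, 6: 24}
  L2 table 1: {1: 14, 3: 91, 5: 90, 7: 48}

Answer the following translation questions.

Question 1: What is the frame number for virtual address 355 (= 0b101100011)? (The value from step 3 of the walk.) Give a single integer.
vaddr = 355: l1_idx=5, l2_idx=4
L1[5] = 0; L2[0][4] = 13

Answer: 13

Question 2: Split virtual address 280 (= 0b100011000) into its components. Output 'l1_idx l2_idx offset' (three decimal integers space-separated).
vaddr = 280 = 0b100011000
  top 3 bits -> l1_idx = 4
  next 3 bits -> l2_idx = 3
  bottom 3 bits -> offset = 0

Answer: 4 3 0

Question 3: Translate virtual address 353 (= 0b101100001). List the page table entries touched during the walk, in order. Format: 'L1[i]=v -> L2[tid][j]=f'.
Answer: L1[5]=0 -> L2[0][4]=13

Derivation:
vaddr = 353 = 0b101100001
Split: l1_idx=5, l2_idx=4, offset=1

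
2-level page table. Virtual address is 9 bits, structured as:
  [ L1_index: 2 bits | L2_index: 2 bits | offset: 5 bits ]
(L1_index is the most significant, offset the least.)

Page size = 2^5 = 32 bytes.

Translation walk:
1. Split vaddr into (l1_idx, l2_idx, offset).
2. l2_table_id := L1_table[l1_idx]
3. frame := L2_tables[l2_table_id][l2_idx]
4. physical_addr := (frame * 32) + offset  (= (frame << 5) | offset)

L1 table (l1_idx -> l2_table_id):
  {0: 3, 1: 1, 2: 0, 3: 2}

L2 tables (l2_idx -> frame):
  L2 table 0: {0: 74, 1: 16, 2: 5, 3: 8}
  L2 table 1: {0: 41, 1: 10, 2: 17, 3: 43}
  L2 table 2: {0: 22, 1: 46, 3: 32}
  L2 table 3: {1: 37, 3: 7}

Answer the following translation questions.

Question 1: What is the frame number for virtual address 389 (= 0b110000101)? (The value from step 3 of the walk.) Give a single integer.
Answer: 22

Derivation:
vaddr = 389: l1_idx=3, l2_idx=0
L1[3] = 2; L2[2][0] = 22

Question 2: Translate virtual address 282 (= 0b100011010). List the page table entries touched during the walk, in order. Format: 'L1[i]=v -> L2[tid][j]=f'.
Answer: L1[2]=0 -> L2[0][0]=74

Derivation:
vaddr = 282 = 0b100011010
Split: l1_idx=2, l2_idx=0, offset=26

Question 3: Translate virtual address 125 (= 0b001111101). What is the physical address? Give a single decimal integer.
vaddr = 125 = 0b001111101
Split: l1_idx=0, l2_idx=3, offset=29
L1[0] = 3
L2[3][3] = 7
paddr = 7 * 32 + 29 = 253

Answer: 253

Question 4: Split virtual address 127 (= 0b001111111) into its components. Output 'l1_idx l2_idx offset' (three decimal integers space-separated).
vaddr = 127 = 0b001111111
  top 2 bits -> l1_idx = 0
  next 2 bits -> l2_idx = 3
  bottom 5 bits -> offset = 31

Answer: 0 3 31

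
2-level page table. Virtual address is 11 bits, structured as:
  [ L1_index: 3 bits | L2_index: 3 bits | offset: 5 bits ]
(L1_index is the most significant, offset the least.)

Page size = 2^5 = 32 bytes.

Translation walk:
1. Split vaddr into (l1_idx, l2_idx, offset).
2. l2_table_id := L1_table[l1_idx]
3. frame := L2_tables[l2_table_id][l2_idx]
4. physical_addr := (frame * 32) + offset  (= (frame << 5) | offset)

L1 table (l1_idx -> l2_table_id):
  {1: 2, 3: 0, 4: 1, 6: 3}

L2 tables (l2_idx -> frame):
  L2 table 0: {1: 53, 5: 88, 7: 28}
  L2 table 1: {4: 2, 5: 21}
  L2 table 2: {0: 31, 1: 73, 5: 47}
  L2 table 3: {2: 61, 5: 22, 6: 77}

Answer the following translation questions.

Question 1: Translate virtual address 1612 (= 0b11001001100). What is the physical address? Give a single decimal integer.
Answer: 1964

Derivation:
vaddr = 1612 = 0b11001001100
Split: l1_idx=6, l2_idx=2, offset=12
L1[6] = 3
L2[3][2] = 61
paddr = 61 * 32 + 12 = 1964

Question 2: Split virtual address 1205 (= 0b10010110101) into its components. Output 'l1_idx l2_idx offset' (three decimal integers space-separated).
vaddr = 1205 = 0b10010110101
  top 3 bits -> l1_idx = 4
  next 3 bits -> l2_idx = 5
  bottom 5 bits -> offset = 21

Answer: 4 5 21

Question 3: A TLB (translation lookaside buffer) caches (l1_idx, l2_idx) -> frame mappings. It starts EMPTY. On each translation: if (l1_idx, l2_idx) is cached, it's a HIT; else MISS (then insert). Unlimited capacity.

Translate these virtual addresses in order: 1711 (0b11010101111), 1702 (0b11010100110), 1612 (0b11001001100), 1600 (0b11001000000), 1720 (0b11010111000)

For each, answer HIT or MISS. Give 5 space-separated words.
Answer: MISS HIT MISS HIT HIT

Derivation:
vaddr=1711: (6,5) not in TLB -> MISS, insert
vaddr=1702: (6,5) in TLB -> HIT
vaddr=1612: (6,2) not in TLB -> MISS, insert
vaddr=1600: (6,2) in TLB -> HIT
vaddr=1720: (6,5) in TLB -> HIT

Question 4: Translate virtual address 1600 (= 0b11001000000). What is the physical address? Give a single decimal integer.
Answer: 1952

Derivation:
vaddr = 1600 = 0b11001000000
Split: l1_idx=6, l2_idx=2, offset=0
L1[6] = 3
L2[3][2] = 61
paddr = 61 * 32 + 0 = 1952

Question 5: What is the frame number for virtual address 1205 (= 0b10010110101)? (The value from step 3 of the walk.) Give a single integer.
vaddr = 1205: l1_idx=4, l2_idx=5
L1[4] = 1; L2[1][5] = 21

Answer: 21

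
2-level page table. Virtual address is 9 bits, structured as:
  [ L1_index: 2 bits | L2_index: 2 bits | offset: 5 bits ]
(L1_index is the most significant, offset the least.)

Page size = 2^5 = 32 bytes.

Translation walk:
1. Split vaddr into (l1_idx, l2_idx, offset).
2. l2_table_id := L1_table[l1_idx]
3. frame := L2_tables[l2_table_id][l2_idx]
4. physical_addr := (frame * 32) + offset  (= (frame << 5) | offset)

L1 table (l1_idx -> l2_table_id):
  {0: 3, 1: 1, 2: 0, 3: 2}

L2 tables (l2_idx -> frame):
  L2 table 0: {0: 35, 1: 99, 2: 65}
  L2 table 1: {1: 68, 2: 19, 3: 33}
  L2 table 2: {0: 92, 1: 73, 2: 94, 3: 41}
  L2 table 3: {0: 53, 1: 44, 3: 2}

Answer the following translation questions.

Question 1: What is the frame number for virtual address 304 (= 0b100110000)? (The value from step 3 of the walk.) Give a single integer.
vaddr = 304: l1_idx=2, l2_idx=1
L1[2] = 0; L2[0][1] = 99

Answer: 99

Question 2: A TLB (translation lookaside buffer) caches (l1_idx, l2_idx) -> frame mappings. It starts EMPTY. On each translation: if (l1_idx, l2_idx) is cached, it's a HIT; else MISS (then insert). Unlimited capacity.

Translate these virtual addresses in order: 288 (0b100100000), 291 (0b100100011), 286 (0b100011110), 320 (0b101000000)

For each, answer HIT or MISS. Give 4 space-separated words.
Answer: MISS HIT MISS MISS

Derivation:
vaddr=288: (2,1) not in TLB -> MISS, insert
vaddr=291: (2,1) in TLB -> HIT
vaddr=286: (2,0) not in TLB -> MISS, insert
vaddr=320: (2,2) not in TLB -> MISS, insert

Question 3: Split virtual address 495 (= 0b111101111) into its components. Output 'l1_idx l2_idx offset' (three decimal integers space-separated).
vaddr = 495 = 0b111101111
  top 2 bits -> l1_idx = 3
  next 2 bits -> l2_idx = 3
  bottom 5 bits -> offset = 15

Answer: 3 3 15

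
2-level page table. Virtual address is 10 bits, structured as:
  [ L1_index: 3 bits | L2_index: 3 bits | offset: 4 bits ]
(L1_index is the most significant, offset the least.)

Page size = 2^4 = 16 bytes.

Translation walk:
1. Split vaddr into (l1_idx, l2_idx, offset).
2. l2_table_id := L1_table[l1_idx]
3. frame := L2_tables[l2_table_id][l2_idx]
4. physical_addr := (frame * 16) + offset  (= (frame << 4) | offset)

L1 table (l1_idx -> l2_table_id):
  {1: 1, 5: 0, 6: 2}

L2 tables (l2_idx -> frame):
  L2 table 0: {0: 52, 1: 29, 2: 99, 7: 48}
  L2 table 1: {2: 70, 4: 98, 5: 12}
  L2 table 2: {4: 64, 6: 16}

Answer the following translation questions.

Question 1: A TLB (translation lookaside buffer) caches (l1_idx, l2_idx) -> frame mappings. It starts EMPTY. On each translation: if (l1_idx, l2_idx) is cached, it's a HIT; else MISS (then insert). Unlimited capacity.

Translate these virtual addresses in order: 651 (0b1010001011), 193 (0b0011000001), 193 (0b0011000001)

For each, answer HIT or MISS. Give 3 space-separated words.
vaddr=651: (5,0) not in TLB -> MISS, insert
vaddr=193: (1,4) not in TLB -> MISS, insert
vaddr=193: (1,4) in TLB -> HIT

Answer: MISS MISS HIT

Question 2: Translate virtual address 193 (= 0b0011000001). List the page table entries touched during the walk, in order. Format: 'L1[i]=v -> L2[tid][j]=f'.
Answer: L1[1]=1 -> L2[1][4]=98

Derivation:
vaddr = 193 = 0b0011000001
Split: l1_idx=1, l2_idx=4, offset=1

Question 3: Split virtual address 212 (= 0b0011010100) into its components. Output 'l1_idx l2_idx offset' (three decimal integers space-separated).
vaddr = 212 = 0b0011010100
  top 3 bits -> l1_idx = 1
  next 3 bits -> l2_idx = 5
  bottom 4 bits -> offset = 4

Answer: 1 5 4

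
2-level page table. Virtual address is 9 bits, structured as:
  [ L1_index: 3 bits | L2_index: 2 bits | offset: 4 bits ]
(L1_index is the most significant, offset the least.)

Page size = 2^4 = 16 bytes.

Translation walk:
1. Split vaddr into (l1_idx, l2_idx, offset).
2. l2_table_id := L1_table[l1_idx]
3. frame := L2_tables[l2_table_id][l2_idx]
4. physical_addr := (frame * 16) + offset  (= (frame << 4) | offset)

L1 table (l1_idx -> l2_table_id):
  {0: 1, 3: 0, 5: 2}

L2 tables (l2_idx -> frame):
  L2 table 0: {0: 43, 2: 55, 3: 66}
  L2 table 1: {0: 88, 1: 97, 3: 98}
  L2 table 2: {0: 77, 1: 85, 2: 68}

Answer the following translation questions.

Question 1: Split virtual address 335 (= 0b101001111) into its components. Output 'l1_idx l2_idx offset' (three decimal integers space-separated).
Answer: 5 0 15

Derivation:
vaddr = 335 = 0b101001111
  top 3 bits -> l1_idx = 5
  next 2 bits -> l2_idx = 0
  bottom 4 bits -> offset = 15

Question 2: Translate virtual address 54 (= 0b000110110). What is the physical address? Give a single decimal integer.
Answer: 1574

Derivation:
vaddr = 54 = 0b000110110
Split: l1_idx=0, l2_idx=3, offset=6
L1[0] = 1
L2[1][3] = 98
paddr = 98 * 16 + 6 = 1574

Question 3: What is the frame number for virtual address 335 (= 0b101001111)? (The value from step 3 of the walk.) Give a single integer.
vaddr = 335: l1_idx=5, l2_idx=0
L1[5] = 2; L2[2][0] = 77

Answer: 77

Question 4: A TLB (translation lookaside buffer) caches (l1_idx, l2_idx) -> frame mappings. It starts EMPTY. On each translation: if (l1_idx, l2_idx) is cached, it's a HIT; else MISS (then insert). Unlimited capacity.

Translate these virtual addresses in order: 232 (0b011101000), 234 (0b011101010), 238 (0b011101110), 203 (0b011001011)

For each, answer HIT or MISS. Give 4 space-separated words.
vaddr=232: (3,2) not in TLB -> MISS, insert
vaddr=234: (3,2) in TLB -> HIT
vaddr=238: (3,2) in TLB -> HIT
vaddr=203: (3,0) not in TLB -> MISS, insert

Answer: MISS HIT HIT MISS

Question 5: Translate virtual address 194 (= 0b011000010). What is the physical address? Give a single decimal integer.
Answer: 690

Derivation:
vaddr = 194 = 0b011000010
Split: l1_idx=3, l2_idx=0, offset=2
L1[3] = 0
L2[0][0] = 43
paddr = 43 * 16 + 2 = 690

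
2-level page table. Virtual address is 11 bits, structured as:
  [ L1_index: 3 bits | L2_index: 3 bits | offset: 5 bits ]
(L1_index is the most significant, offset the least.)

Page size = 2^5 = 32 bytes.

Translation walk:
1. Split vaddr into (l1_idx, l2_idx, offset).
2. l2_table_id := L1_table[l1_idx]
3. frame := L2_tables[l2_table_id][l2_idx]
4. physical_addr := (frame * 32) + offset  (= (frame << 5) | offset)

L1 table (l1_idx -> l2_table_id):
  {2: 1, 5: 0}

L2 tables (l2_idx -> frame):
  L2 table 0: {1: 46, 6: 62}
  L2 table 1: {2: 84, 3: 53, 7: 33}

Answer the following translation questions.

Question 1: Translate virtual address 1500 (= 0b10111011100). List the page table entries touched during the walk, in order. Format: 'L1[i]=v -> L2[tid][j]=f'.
Answer: L1[5]=0 -> L2[0][6]=62

Derivation:
vaddr = 1500 = 0b10111011100
Split: l1_idx=5, l2_idx=6, offset=28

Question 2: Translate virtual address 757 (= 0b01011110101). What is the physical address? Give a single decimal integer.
Answer: 1077

Derivation:
vaddr = 757 = 0b01011110101
Split: l1_idx=2, l2_idx=7, offset=21
L1[2] = 1
L2[1][7] = 33
paddr = 33 * 32 + 21 = 1077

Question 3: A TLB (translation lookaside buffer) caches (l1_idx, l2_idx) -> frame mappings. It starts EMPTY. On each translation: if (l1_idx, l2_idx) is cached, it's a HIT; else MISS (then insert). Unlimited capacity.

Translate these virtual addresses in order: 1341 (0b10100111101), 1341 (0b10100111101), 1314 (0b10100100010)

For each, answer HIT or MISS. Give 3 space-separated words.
Answer: MISS HIT HIT

Derivation:
vaddr=1341: (5,1) not in TLB -> MISS, insert
vaddr=1341: (5,1) in TLB -> HIT
vaddr=1314: (5,1) in TLB -> HIT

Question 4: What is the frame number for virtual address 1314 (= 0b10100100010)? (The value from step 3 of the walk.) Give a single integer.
Answer: 46

Derivation:
vaddr = 1314: l1_idx=5, l2_idx=1
L1[5] = 0; L2[0][1] = 46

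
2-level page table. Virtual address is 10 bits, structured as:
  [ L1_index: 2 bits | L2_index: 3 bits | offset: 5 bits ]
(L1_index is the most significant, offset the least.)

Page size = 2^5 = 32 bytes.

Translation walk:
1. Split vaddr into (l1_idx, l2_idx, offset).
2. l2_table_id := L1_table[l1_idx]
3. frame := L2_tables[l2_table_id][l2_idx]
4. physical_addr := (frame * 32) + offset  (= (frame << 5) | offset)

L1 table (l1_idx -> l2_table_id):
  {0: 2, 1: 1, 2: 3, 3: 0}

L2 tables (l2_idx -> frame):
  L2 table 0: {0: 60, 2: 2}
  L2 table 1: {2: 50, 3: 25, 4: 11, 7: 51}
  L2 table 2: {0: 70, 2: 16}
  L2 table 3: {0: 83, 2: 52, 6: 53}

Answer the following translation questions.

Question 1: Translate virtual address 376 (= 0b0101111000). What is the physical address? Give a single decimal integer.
vaddr = 376 = 0b0101111000
Split: l1_idx=1, l2_idx=3, offset=24
L1[1] = 1
L2[1][3] = 25
paddr = 25 * 32 + 24 = 824

Answer: 824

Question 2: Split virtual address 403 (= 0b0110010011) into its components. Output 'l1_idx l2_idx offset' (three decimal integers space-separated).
Answer: 1 4 19

Derivation:
vaddr = 403 = 0b0110010011
  top 2 bits -> l1_idx = 1
  next 3 bits -> l2_idx = 4
  bottom 5 bits -> offset = 19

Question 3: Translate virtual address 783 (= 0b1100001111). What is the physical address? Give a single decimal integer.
Answer: 1935

Derivation:
vaddr = 783 = 0b1100001111
Split: l1_idx=3, l2_idx=0, offset=15
L1[3] = 0
L2[0][0] = 60
paddr = 60 * 32 + 15 = 1935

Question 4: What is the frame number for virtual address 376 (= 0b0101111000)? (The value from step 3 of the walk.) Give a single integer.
vaddr = 376: l1_idx=1, l2_idx=3
L1[1] = 1; L2[1][3] = 25

Answer: 25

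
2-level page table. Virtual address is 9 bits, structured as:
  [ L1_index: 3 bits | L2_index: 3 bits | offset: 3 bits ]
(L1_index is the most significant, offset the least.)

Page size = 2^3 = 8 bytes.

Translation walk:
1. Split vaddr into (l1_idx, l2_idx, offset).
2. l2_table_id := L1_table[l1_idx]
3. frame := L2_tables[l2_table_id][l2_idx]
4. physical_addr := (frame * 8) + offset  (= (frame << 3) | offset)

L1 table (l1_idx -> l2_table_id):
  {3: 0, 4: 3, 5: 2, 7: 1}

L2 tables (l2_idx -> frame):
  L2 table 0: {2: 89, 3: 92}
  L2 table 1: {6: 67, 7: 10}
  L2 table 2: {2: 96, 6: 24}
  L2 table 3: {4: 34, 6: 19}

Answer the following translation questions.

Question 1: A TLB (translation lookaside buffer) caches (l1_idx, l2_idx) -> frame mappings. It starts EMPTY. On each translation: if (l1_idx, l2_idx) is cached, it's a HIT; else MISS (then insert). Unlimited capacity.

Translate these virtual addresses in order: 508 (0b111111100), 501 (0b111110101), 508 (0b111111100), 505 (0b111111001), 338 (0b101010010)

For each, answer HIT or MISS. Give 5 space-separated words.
Answer: MISS MISS HIT HIT MISS

Derivation:
vaddr=508: (7,7) not in TLB -> MISS, insert
vaddr=501: (7,6) not in TLB -> MISS, insert
vaddr=508: (7,7) in TLB -> HIT
vaddr=505: (7,7) in TLB -> HIT
vaddr=338: (5,2) not in TLB -> MISS, insert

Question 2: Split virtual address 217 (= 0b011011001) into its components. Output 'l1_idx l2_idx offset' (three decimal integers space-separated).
vaddr = 217 = 0b011011001
  top 3 bits -> l1_idx = 3
  next 3 bits -> l2_idx = 3
  bottom 3 bits -> offset = 1

Answer: 3 3 1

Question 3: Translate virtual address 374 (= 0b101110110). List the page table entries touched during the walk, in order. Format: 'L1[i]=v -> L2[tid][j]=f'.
vaddr = 374 = 0b101110110
Split: l1_idx=5, l2_idx=6, offset=6

Answer: L1[5]=2 -> L2[2][6]=24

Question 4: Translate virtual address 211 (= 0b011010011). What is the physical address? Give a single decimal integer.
Answer: 715

Derivation:
vaddr = 211 = 0b011010011
Split: l1_idx=3, l2_idx=2, offset=3
L1[3] = 0
L2[0][2] = 89
paddr = 89 * 8 + 3 = 715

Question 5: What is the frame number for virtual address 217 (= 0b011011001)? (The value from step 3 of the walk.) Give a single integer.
vaddr = 217: l1_idx=3, l2_idx=3
L1[3] = 0; L2[0][3] = 92

Answer: 92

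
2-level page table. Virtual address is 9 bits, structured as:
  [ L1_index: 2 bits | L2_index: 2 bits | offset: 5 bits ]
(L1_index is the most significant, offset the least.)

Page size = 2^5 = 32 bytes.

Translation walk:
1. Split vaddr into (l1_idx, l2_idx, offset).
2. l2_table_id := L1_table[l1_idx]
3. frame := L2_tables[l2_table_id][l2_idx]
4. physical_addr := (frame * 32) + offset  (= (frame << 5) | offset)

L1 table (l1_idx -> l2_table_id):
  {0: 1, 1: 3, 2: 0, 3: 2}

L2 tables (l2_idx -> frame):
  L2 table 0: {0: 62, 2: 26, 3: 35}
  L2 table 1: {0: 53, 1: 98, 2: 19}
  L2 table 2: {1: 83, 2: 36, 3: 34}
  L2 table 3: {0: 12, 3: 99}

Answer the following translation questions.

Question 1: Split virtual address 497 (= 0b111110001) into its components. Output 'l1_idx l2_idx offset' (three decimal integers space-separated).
Answer: 3 3 17

Derivation:
vaddr = 497 = 0b111110001
  top 2 bits -> l1_idx = 3
  next 2 bits -> l2_idx = 3
  bottom 5 bits -> offset = 17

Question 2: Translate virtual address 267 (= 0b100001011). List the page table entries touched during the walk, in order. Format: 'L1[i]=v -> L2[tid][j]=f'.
vaddr = 267 = 0b100001011
Split: l1_idx=2, l2_idx=0, offset=11

Answer: L1[2]=0 -> L2[0][0]=62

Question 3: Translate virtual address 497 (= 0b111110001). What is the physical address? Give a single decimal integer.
vaddr = 497 = 0b111110001
Split: l1_idx=3, l2_idx=3, offset=17
L1[3] = 2
L2[2][3] = 34
paddr = 34 * 32 + 17 = 1105

Answer: 1105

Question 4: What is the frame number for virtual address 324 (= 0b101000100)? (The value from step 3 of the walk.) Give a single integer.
vaddr = 324: l1_idx=2, l2_idx=2
L1[2] = 0; L2[0][2] = 26

Answer: 26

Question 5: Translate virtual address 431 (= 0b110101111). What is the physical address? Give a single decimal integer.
vaddr = 431 = 0b110101111
Split: l1_idx=3, l2_idx=1, offset=15
L1[3] = 2
L2[2][1] = 83
paddr = 83 * 32 + 15 = 2671

Answer: 2671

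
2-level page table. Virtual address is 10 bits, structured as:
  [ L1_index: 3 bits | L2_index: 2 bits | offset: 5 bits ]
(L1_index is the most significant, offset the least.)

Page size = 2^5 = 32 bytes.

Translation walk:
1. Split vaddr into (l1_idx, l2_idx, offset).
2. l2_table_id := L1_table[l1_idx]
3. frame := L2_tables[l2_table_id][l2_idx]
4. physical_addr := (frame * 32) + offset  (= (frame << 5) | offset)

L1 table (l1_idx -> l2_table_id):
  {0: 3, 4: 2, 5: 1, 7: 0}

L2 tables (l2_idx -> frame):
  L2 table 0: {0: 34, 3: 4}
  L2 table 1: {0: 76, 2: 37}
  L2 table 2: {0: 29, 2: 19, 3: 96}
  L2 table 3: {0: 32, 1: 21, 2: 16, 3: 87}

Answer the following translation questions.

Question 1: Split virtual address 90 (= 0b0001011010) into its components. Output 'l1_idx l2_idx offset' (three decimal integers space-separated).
vaddr = 90 = 0b0001011010
  top 3 bits -> l1_idx = 0
  next 2 bits -> l2_idx = 2
  bottom 5 bits -> offset = 26

Answer: 0 2 26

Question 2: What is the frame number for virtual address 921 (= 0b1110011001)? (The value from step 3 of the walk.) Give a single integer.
Answer: 34

Derivation:
vaddr = 921: l1_idx=7, l2_idx=0
L1[7] = 0; L2[0][0] = 34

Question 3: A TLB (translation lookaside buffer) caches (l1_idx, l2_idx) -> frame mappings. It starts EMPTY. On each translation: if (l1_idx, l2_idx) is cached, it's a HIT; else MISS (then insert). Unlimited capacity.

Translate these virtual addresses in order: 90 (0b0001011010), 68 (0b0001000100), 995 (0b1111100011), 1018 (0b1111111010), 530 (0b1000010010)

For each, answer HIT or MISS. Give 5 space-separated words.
vaddr=90: (0,2) not in TLB -> MISS, insert
vaddr=68: (0,2) in TLB -> HIT
vaddr=995: (7,3) not in TLB -> MISS, insert
vaddr=1018: (7,3) in TLB -> HIT
vaddr=530: (4,0) not in TLB -> MISS, insert

Answer: MISS HIT MISS HIT MISS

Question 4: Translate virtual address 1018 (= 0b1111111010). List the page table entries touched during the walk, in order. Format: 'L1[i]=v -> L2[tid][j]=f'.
Answer: L1[7]=0 -> L2[0][3]=4

Derivation:
vaddr = 1018 = 0b1111111010
Split: l1_idx=7, l2_idx=3, offset=26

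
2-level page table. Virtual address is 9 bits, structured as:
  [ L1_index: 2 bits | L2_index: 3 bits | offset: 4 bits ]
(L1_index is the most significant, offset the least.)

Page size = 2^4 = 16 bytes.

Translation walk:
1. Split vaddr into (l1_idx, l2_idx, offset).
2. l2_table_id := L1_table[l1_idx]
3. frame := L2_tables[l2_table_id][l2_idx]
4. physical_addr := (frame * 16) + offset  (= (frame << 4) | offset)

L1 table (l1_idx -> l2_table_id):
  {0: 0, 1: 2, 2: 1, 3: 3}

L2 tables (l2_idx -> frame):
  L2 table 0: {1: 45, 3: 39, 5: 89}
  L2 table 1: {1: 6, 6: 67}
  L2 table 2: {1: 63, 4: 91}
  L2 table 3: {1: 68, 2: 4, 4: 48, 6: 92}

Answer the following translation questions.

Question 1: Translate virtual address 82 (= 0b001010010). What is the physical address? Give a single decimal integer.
vaddr = 82 = 0b001010010
Split: l1_idx=0, l2_idx=5, offset=2
L1[0] = 0
L2[0][5] = 89
paddr = 89 * 16 + 2 = 1426

Answer: 1426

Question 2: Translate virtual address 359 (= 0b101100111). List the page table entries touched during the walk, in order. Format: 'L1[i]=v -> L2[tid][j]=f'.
Answer: L1[2]=1 -> L2[1][6]=67

Derivation:
vaddr = 359 = 0b101100111
Split: l1_idx=2, l2_idx=6, offset=7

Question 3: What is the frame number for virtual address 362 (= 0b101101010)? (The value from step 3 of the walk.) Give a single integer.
Answer: 67

Derivation:
vaddr = 362: l1_idx=2, l2_idx=6
L1[2] = 1; L2[1][6] = 67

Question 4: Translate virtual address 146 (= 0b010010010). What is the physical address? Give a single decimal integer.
Answer: 1010

Derivation:
vaddr = 146 = 0b010010010
Split: l1_idx=1, l2_idx=1, offset=2
L1[1] = 2
L2[2][1] = 63
paddr = 63 * 16 + 2 = 1010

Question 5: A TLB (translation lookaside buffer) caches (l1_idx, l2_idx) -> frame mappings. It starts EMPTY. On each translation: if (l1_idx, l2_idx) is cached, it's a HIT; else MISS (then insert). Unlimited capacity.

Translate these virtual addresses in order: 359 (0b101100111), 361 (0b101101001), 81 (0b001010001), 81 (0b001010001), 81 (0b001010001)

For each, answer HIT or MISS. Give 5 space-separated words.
Answer: MISS HIT MISS HIT HIT

Derivation:
vaddr=359: (2,6) not in TLB -> MISS, insert
vaddr=361: (2,6) in TLB -> HIT
vaddr=81: (0,5) not in TLB -> MISS, insert
vaddr=81: (0,5) in TLB -> HIT
vaddr=81: (0,5) in TLB -> HIT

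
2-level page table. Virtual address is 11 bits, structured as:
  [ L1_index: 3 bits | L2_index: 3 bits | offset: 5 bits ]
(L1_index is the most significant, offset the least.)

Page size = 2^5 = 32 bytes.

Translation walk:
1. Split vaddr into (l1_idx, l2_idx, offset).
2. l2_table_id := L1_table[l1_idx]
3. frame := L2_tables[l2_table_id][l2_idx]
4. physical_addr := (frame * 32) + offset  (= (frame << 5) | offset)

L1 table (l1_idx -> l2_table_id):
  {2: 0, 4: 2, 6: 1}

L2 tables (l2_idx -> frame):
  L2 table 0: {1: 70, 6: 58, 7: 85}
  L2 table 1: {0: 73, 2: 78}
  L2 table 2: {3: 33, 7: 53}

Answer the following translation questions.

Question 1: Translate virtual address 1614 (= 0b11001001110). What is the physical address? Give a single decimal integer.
Answer: 2510

Derivation:
vaddr = 1614 = 0b11001001110
Split: l1_idx=6, l2_idx=2, offset=14
L1[6] = 1
L2[1][2] = 78
paddr = 78 * 32 + 14 = 2510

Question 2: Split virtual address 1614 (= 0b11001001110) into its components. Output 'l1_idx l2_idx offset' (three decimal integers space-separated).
Answer: 6 2 14

Derivation:
vaddr = 1614 = 0b11001001110
  top 3 bits -> l1_idx = 6
  next 3 bits -> l2_idx = 2
  bottom 5 bits -> offset = 14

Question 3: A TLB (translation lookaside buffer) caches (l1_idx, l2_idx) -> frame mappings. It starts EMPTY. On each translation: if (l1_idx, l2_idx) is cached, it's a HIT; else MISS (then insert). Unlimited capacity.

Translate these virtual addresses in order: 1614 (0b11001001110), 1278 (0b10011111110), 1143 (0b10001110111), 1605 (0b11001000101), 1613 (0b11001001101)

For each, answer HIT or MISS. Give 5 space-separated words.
vaddr=1614: (6,2) not in TLB -> MISS, insert
vaddr=1278: (4,7) not in TLB -> MISS, insert
vaddr=1143: (4,3) not in TLB -> MISS, insert
vaddr=1605: (6,2) in TLB -> HIT
vaddr=1613: (6,2) in TLB -> HIT

Answer: MISS MISS MISS HIT HIT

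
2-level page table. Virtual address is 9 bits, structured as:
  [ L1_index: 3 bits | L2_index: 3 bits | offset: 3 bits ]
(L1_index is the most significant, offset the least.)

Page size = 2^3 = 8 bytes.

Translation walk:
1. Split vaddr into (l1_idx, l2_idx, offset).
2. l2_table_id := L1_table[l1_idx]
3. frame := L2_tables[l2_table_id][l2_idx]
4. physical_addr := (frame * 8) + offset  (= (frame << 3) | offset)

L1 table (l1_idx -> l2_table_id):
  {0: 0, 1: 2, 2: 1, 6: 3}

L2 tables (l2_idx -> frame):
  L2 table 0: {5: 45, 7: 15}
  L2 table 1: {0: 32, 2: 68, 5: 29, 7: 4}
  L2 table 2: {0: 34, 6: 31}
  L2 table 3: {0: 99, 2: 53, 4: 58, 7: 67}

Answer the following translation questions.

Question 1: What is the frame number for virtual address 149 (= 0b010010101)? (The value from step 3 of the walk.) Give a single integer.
vaddr = 149: l1_idx=2, l2_idx=2
L1[2] = 1; L2[1][2] = 68

Answer: 68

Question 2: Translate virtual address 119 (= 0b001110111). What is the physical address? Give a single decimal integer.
vaddr = 119 = 0b001110111
Split: l1_idx=1, l2_idx=6, offset=7
L1[1] = 2
L2[2][6] = 31
paddr = 31 * 8 + 7 = 255

Answer: 255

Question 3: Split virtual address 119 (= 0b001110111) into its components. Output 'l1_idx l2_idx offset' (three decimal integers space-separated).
Answer: 1 6 7

Derivation:
vaddr = 119 = 0b001110111
  top 3 bits -> l1_idx = 1
  next 3 bits -> l2_idx = 6
  bottom 3 bits -> offset = 7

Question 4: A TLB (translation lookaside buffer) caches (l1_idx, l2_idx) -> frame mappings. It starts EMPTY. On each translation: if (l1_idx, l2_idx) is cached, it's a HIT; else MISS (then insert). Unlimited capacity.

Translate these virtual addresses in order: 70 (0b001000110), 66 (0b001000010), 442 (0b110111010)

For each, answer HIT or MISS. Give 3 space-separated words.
vaddr=70: (1,0) not in TLB -> MISS, insert
vaddr=66: (1,0) in TLB -> HIT
vaddr=442: (6,7) not in TLB -> MISS, insert

Answer: MISS HIT MISS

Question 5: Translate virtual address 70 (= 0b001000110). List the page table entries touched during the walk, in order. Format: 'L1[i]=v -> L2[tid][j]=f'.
vaddr = 70 = 0b001000110
Split: l1_idx=1, l2_idx=0, offset=6

Answer: L1[1]=2 -> L2[2][0]=34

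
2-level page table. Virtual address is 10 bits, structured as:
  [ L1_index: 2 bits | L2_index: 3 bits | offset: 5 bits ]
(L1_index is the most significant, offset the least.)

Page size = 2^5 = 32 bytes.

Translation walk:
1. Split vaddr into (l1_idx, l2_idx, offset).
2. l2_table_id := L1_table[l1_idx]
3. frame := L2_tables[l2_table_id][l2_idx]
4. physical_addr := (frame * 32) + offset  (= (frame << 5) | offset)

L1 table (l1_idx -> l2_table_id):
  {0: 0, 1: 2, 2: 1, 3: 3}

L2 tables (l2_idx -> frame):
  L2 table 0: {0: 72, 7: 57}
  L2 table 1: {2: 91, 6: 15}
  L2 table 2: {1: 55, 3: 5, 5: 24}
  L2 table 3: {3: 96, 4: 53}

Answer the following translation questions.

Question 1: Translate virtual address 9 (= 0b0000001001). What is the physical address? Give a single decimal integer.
vaddr = 9 = 0b0000001001
Split: l1_idx=0, l2_idx=0, offset=9
L1[0] = 0
L2[0][0] = 72
paddr = 72 * 32 + 9 = 2313

Answer: 2313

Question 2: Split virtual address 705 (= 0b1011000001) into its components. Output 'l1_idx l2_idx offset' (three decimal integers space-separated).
vaddr = 705 = 0b1011000001
  top 2 bits -> l1_idx = 2
  next 3 bits -> l2_idx = 6
  bottom 5 bits -> offset = 1

Answer: 2 6 1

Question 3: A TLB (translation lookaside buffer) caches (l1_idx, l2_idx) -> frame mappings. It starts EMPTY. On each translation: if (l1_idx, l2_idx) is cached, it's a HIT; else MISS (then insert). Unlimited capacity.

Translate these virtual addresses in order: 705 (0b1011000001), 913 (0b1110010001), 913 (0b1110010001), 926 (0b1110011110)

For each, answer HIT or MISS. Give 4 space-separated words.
vaddr=705: (2,6) not in TLB -> MISS, insert
vaddr=913: (3,4) not in TLB -> MISS, insert
vaddr=913: (3,4) in TLB -> HIT
vaddr=926: (3,4) in TLB -> HIT

Answer: MISS MISS HIT HIT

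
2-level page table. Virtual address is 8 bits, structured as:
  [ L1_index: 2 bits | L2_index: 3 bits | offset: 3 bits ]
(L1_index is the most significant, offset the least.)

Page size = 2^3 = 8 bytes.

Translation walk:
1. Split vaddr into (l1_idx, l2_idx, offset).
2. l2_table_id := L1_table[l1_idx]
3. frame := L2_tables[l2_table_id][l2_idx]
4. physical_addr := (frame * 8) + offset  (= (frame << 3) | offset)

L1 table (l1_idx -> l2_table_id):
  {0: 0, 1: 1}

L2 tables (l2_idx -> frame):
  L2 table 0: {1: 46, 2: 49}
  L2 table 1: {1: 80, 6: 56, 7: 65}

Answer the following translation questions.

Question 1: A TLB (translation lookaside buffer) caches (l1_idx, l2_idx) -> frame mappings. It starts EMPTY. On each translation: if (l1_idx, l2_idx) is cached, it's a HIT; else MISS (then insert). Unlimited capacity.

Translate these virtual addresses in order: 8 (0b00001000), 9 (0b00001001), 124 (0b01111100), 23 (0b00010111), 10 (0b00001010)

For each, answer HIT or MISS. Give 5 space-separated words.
Answer: MISS HIT MISS MISS HIT

Derivation:
vaddr=8: (0,1) not in TLB -> MISS, insert
vaddr=9: (0,1) in TLB -> HIT
vaddr=124: (1,7) not in TLB -> MISS, insert
vaddr=23: (0,2) not in TLB -> MISS, insert
vaddr=10: (0,1) in TLB -> HIT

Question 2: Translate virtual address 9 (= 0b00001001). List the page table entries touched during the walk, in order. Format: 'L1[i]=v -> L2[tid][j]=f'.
Answer: L1[0]=0 -> L2[0][1]=46

Derivation:
vaddr = 9 = 0b00001001
Split: l1_idx=0, l2_idx=1, offset=1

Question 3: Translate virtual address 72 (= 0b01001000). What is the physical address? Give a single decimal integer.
vaddr = 72 = 0b01001000
Split: l1_idx=1, l2_idx=1, offset=0
L1[1] = 1
L2[1][1] = 80
paddr = 80 * 8 + 0 = 640

Answer: 640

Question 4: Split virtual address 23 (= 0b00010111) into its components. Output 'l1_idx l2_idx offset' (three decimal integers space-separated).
Answer: 0 2 7

Derivation:
vaddr = 23 = 0b00010111
  top 2 bits -> l1_idx = 0
  next 3 bits -> l2_idx = 2
  bottom 3 bits -> offset = 7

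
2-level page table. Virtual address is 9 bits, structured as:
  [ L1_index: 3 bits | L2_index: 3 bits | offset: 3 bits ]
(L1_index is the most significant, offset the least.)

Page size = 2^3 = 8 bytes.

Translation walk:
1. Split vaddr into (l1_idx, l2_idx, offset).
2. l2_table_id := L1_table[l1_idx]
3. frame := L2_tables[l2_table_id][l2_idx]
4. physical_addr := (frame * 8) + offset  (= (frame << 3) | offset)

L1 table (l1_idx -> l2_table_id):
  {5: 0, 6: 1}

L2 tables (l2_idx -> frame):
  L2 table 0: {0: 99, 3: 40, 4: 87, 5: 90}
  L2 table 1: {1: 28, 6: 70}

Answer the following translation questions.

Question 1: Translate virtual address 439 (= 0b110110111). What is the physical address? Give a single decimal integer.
vaddr = 439 = 0b110110111
Split: l1_idx=6, l2_idx=6, offset=7
L1[6] = 1
L2[1][6] = 70
paddr = 70 * 8 + 7 = 567

Answer: 567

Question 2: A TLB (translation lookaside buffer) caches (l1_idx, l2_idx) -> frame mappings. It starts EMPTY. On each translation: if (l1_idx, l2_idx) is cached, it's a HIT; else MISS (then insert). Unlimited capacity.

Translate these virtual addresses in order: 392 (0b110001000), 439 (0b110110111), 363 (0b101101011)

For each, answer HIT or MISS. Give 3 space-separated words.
Answer: MISS MISS MISS

Derivation:
vaddr=392: (6,1) not in TLB -> MISS, insert
vaddr=439: (6,6) not in TLB -> MISS, insert
vaddr=363: (5,5) not in TLB -> MISS, insert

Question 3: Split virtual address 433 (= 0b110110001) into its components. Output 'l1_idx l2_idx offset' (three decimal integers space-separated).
Answer: 6 6 1

Derivation:
vaddr = 433 = 0b110110001
  top 3 bits -> l1_idx = 6
  next 3 bits -> l2_idx = 6
  bottom 3 bits -> offset = 1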